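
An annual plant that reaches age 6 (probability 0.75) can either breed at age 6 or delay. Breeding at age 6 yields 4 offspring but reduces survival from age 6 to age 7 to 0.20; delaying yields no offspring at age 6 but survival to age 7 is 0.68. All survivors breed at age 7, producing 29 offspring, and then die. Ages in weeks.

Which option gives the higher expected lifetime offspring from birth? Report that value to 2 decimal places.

breed at age 6: R₀ = 0.75 × (4 + 0.20 × 29) = 0.75 × 9.8000 = 7.3500
delay to age 7: R₀ = 0.75 × (0.68 × 29) = 0.75 × 19.7200 = 14.7900
Higher: delay to age 7 (14.7900).

14.79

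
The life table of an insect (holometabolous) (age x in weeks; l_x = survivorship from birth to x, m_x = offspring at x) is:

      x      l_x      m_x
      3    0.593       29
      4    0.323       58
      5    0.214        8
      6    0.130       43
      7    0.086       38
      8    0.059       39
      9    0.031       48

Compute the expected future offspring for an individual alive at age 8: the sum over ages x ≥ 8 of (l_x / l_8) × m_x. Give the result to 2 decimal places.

64.22

l_8 = 0.059. Conditional survival from age 8 to x is l_x / l_8.
  x=8: (0.059/0.059) × 39 = 39.0000
  x=9: (0.031/0.059) × 48 = 25.2203
Sum = 39.0000 + 25.2203 = 64.2203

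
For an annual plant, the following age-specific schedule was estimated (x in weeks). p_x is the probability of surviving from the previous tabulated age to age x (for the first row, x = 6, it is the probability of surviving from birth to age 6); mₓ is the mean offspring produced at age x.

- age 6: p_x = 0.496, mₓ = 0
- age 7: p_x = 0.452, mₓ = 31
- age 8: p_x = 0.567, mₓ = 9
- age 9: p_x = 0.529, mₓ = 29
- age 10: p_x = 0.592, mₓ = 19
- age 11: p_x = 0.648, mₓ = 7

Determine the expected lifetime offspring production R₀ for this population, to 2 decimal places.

10.98

Survivorship from birth: l_x = p_6·p_7·…·p_x.
  l_6 = 0.49600
  l_7 = 0.22419
  l_8 = 0.12712
  l_9 = 0.06724
  l_10 = 0.03981
  l_11 = 0.02580
R₀ = Σ l_x mₓ:
  age 6: 0.49600 × 0 = 0.0000
  age 7: 0.22419 × 31 = 6.9499
  age 8: 0.12712 × 9 = 1.1441
  age 9: 0.06724 × 29 = 1.9500
  age 10: 0.03981 × 19 = 0.7564
  age 11: 0.02580 × 7 = 0.1806
R₀ = 0.0000 + 6.9499 + 1.1441 + 1.9500 + 0.7564 + 0.1806 = 10.9809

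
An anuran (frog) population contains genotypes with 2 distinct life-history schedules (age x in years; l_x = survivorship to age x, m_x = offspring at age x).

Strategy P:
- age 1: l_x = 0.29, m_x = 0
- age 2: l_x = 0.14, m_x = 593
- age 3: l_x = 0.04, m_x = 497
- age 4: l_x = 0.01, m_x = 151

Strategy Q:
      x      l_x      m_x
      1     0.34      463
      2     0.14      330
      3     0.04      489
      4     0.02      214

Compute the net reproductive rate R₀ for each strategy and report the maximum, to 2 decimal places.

227.46

Strategy P: R₀ = 0.29×0 + 0.14×593 + 0.04×497 + 0.01×151 = 104.4100
Strategy Q: R₀ = 0.34×463 + 0.14×330 + 0.04×489 + 0.02×214 = 227.4600
Highest R₀: strategy Q with 227.4600.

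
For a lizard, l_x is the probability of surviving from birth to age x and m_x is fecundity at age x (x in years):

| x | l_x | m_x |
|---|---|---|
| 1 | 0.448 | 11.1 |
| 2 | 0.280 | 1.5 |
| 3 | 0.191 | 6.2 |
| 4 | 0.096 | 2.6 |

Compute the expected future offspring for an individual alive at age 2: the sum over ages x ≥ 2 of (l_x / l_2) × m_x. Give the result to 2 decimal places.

6.62

l_2 = 0.280. Conditional survival from age 2 to x is l_x / l_2.
  x=2: (0.280/0.280) × 1.5 = 1.5000
  x=3: (0.191/0.280) × 6.2 = 4.2293
  x=4: (0.096/0.280) × 2.6 = 0.8914
Sum = 1.5000 + 4.2293 + 0.8914 = 6.6207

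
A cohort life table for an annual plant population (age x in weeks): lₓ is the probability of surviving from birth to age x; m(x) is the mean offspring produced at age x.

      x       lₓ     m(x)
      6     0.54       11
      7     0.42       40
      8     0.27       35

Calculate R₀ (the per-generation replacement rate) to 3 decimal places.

32.190

R₀ = Σ lₓ m(x):
  age 6: 0.54 × 11 = 5.9400
  age 7: 0.42 × 40 = 16.8000
  age 8: 0.27 × 35 = 9.4500
R₀ = 5.9400 + 16.8000 + 9.4500 = 32.1900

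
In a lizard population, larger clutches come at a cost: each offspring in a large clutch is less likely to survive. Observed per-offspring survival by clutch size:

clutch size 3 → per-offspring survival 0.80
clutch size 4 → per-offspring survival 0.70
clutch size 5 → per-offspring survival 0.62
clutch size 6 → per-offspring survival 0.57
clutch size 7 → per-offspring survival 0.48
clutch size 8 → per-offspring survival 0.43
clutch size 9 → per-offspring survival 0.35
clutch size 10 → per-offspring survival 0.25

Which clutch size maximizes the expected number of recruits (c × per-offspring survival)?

Expected recruits = c × s(c):
  c=3: 3 × 0.80 = 2.400
  c=4: 4 × 0.70 = 2.800
  c=5: 5 × 0.62 = 3.100
  c=6: 6 × 0.57 = 3.420
  c=7: 7 × 0.48 = 3.360
  c=8: 8 × 0.43 = 3.440
  c=9: 9 × 0.35 = 3.150
  c=10: 10 × 0.25 = 2.500
Maximum at c = 8 (3.440 recruits).

8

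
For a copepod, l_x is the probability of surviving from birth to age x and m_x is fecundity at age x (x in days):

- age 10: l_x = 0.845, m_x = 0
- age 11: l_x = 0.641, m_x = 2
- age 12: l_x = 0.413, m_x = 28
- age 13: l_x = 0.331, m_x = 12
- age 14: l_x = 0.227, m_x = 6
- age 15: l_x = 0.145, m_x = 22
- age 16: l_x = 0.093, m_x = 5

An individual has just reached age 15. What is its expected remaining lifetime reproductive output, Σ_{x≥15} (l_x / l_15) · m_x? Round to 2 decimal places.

l_15 = 0.145. Conditional survival from age 15 to x is l_x / l_15.
  x=15: (0.145/0.145) × 22 = 22.0000
  x=16: (0.093/0.145) × 5 = 3.2069
Sum = 22.0000 + 3.2069 = 25.2069

25.21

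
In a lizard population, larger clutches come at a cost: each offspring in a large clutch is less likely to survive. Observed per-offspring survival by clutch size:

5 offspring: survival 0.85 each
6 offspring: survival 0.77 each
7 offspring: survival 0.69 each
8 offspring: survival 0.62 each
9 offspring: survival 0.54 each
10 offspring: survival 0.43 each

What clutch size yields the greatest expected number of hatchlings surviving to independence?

8

Expected hatchlings surviving to independence = c × s(c):
  c=5: 5 × 0.85 = 4.250
  c=6: 6 × 0.77 = 4.620
  c=7: 7 × 0.69 = 4.830
  c=8: 8 × 0.62 = 4.960
  c=9: 9 × 0.54 = 4.860
  c=10: 10 × 0.43 = 4.300
Maximum at c = 8 (4.960 hatchlings surviving to independence).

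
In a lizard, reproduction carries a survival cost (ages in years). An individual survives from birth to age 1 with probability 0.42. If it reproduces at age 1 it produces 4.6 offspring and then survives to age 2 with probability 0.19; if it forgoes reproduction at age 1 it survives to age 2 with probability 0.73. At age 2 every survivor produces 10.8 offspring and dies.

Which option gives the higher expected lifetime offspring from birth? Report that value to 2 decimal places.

breed at age 1: R₀ = 0.42 × (4.6 + 0.19 × 10.8) = 0.42 × 6.6520 = 2.7938
delay to age 2: R₀ = 0.42 × (0.73 × 10.8) = 0.42 × 7.8840 = 3.3113
Higher: delay to age 2 (3.3113).

3.31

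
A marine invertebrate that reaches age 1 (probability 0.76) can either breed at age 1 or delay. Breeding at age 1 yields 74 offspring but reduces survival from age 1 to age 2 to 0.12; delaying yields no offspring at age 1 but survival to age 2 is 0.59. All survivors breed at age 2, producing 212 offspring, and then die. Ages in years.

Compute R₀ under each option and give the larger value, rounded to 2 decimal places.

breed at age 1: R₀ = 0.76 × (74 + 0.12 × 212) = 0.76 × 99.4400 = 75.5744
delay to age 2: R₀ = 0.76 × (0.59 × 212) = 0.76 × 125.0800 = 95.0608
Higher: delay to age 2 (95.0608).

95.06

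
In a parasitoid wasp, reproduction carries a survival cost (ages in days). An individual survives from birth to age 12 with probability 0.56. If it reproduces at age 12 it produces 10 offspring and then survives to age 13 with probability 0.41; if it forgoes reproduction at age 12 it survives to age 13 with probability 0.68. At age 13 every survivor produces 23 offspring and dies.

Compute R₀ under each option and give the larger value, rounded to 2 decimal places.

breed at age 12: R₀ = 0.56 × (10 + 0.41 × 23) = 0.56 × 19.4300 = 10.8808
delay to age 13: R₀ = 0.56 × (0.68 × 23) = 0.56 × 15.6400 = 8.7584
Higher: breed at age 12 (10.8808).

10.88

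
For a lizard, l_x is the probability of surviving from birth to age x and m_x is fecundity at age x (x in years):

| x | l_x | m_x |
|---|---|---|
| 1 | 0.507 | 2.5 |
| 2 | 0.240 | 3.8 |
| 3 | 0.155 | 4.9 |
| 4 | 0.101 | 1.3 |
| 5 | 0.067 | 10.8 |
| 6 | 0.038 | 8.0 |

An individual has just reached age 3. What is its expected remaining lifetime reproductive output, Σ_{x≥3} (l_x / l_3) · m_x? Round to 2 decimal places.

12.38

l_3 = 0.155. Conditional survival from age 3 to x is l_x / l_3.
  x=3: (0.155/0.155) × 4.9 = 4.9000
  x=4: (0.101/0.155) × 1.3 = 0.8471
  x=5: (0.067/0.155) × 10.8 = 4.6684
  x=6: (0.038/0.155) × 8.0 = 1.9613
Sum = 4.9000 + 0.8471 + 4.6684 + 1.9613 = 12.3768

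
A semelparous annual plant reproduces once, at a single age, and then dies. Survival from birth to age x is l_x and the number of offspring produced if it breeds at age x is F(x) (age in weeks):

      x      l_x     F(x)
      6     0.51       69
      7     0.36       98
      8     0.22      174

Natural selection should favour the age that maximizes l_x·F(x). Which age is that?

8

Expected offspring if breeding at age x = l_x × F(x):
  age 6: 0.51 × 69 = 35.190
  age 7: 0.36 × 98 = 35.280
  age 8: 0.22 × 174 = 38.280
Maximum at age 8 (38.280).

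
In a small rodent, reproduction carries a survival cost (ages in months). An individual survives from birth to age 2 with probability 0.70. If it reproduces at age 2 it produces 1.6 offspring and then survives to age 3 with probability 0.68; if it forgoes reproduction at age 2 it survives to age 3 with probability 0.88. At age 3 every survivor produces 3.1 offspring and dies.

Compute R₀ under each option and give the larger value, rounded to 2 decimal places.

2.60

breed at age 2: R₀ = 0.70 × (1.6 + 0.68 × 3.1) = 0.70 × 3.7080 = 2.5956
delay to age 3: R₀ = 0.70 × (0.88 × 3.1) = 0.70 × 2.7280 = 1.9096
Higher: breed at age 2 (2.5956).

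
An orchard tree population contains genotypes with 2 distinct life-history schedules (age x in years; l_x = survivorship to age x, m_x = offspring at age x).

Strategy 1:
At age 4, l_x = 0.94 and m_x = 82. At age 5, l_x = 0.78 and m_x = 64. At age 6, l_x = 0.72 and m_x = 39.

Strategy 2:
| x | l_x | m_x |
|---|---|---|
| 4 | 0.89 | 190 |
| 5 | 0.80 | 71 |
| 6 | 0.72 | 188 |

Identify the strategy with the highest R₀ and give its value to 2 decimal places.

Strategy 1: R₀ = 0.94×82 + 0.78×64 + 0.72×39 = 155.0800
Strategy 2: R₀ = 0.89×190 + 0.80×71 + 0.72×188 = 361.2600
Highest R₀: strategy 2 with 361.2600.

361.26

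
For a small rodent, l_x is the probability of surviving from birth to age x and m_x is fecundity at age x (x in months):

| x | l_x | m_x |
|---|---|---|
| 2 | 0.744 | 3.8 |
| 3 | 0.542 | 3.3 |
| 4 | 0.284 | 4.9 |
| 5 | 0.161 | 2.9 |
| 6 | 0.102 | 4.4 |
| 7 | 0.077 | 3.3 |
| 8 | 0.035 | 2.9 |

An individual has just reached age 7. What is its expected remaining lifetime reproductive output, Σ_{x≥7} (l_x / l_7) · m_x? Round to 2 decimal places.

4.62

l_7 = 0.077. Conditional survival from age 7 to x is l_x / l_7.
  x=7: (0.077/0.077) × 3.3 = 3.3000
  x=8: (0.035/0.077) × 2.9 = 1.3182
Sum = 3.3000 + 1.3182 = 4.6182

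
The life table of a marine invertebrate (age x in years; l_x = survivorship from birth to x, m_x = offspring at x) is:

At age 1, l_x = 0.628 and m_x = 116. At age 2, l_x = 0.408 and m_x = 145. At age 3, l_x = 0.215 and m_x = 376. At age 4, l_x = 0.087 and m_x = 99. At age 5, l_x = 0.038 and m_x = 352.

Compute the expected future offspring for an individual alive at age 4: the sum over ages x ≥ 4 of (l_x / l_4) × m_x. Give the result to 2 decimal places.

l_4 = 0.087. Conditional survival from age 4 to x is l_x / l_4.
  x=4: (0.087/0.087) × 99 = 99.0000
  x=5: (0.038/0.087) × 352 = 153.7471
Sum = 99.0000 + 153.7471 = 252.7471

252.75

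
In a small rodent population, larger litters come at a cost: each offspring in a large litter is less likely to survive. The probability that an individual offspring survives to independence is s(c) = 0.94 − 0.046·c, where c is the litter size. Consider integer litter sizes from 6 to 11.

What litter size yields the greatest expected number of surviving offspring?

10

Expected surviving offspring = c × s(c):
  c=6: 6 × 0.664 = 3.984
  c=7: 7 × 0.618 = 4.326
  c=8: 8 × 0.572 = 4.576
  c=9: 9 × 0.526 = 4.734
  c=10: 10 × 0.480 = 4.800
  c=11: 11 × 0.434 = 4.774
Maximum at c = 10 (4.800 surviving offspring).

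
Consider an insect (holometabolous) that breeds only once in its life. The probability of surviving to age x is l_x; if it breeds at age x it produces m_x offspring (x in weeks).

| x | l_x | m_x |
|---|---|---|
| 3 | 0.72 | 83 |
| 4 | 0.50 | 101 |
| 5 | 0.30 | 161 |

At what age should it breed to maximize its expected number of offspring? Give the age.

3

Expected offspring if breeding at age x = l_x × m_x:
  age 3: 0.72 × 83 = 59.760
  age 4: 0.50 × 101 = 50.500
  age 5: 0.30 × 161 = 48.300
Maximum at age 3 (59.760).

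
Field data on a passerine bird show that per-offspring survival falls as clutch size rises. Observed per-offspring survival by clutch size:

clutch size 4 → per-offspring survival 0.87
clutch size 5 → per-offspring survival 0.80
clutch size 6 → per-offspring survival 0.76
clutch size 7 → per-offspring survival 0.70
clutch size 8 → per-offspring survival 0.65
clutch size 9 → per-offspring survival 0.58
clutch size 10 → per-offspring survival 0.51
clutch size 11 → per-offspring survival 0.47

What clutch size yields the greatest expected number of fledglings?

Expected fledglings = c × s(c):
  c=4: 4 × 0.87 = 3.480
  c=5: 5 × 0.80 = 4.000
  c=6: 6 × 0.76 = 4.560
  c=7: 7 × 0.70 = 4.900
  c=8: 8 × 0.65 = 5.200
  c=9: 9 × 0.58 = 5.220
  c=10: 10 × 0.51 = 5.100
  c=11: 11 × 0.47 = 5.170
Maximum at c = 9 (5.220 fledglings).

9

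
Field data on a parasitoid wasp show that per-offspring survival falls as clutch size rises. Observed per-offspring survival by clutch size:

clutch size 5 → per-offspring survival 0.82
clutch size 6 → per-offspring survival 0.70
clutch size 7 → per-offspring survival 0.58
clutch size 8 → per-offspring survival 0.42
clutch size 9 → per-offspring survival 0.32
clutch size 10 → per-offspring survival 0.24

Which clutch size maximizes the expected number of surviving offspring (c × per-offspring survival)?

6

Expected surviving offspring = c × s(c):
  c=5: 5 × 0.82 = 4.100
  c=6: 6 × 0.70 = 4.200
  c=7: 7 × 0.58 = 4.060
  c=8: 8 × 0.42 = 3.360
  c=9: 9 × 0.32 = 2.880
  c=10: 10 × 0.24 = 2.400
Maximum at c = 6 (4.200 surviving offspring).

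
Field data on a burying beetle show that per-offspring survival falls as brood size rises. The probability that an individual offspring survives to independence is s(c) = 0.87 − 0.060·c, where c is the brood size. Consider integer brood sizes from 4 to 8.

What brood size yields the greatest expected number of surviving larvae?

Expected surviving larvae = c × s(c):
  c=4: 4 × 0.630 = 2.520
  c=5: 5 × 0.570 = 2.850
  c=6: 6 × 0.510 = 3.060
  c=7: 7 × 0.450 = 3.150
  c=8: 8 × 0.390 = 3.120
Maximum at c = 7 (3.150 surviving larvae).

7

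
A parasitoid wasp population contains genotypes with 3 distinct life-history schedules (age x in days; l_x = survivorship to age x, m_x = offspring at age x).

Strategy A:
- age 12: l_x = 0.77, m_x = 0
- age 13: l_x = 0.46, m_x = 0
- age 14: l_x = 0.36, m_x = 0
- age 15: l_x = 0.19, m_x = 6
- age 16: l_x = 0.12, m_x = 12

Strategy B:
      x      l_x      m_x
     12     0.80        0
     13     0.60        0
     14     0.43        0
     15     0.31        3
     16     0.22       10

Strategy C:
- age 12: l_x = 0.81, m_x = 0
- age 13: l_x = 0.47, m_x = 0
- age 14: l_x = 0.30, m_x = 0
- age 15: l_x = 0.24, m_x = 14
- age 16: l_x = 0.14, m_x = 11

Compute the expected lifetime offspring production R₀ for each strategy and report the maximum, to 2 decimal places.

4.90

Strategy A: R₀ = 0.77×0 + 0.46×0 + 0.36×0 + 0.19×6 + 0.12×12 = 2.5800
Strategy B: R₀ = 0.80×0 + 0.60×0 + 0.43×0 + 0.31×3 + 0.22×10 = 3.1300
Strategy C: R₀ = 0.81×0 + 0.47×0 + 0.30×0 + 0.24×14 + 0.14×11 = 4.9000
Highest R₀: strategy C with 4.9000.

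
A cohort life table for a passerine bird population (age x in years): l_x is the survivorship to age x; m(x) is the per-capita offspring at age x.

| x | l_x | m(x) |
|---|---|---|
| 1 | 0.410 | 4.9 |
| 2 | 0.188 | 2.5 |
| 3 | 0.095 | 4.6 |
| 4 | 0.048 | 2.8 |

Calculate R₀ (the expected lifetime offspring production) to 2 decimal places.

R₀ = Σ l_x m(x):
  age 1: 0.410 × 4.9 = 2.0090
  age 2: 0.188 × 2.5 = 0.4700
  age 3: 0.095 × 4.6 = 0.4370
  age 4: 0.048 × 2.8 = 0.1344
R₀ = 2.0090 + 0.4700 + 0.4370 + 0.1344 = 3.0504

3.05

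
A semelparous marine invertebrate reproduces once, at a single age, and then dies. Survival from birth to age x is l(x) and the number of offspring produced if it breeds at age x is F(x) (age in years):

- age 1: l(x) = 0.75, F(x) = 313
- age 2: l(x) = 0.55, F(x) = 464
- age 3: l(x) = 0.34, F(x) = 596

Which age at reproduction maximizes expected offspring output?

2

Expected offspring if breeding at age x = l(x) × F(x):
  age 1: 0.75 × 313 = 234.750
  age 2: 0.55 × 464 = 255.200
  age 3: 0.34 × 596 = 202.640
Maximum at age 2 (255.200).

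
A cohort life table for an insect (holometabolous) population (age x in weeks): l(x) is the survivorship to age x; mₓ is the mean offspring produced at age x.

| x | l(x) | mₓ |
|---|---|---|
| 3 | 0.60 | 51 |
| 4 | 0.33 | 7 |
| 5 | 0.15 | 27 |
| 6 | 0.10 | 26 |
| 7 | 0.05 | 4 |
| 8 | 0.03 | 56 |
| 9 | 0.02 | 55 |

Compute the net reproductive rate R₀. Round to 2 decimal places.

42.54

R₀ = Σ l(x) mₓ:
  age 3: 0.60 × 51 = 30.6000
  age 4: 0.33 × 7 = 2.3100
  age 5: 0.15 × 27 = 4.0500
  age 6: 0.10 × 26 = 2.6000
  age 7: 0.05 × 4 = 0.2000
  age 8: 0.03 × 56 = 1.6800
  age 9: 0.02 × 55 = 1.1000
R₀ = 30.6000 + 2.3100 + 4.0500 + 2.6000 + 0.2000 + 1.6800 + 1.1000 = 42.5400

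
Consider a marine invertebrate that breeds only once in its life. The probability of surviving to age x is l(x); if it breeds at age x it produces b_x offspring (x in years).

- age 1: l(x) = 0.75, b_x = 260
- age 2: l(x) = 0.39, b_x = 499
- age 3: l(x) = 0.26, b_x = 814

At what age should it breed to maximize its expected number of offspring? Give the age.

Expected offspring if breeding at age x = l(x) × b_x:
  age 1: 0.75 × 260 = 195.000
  age 2: 0.39 × 499 = 194.610
  age 3: 0.26 × 814 = 211.640
Maximum at age 3 (211.640).

3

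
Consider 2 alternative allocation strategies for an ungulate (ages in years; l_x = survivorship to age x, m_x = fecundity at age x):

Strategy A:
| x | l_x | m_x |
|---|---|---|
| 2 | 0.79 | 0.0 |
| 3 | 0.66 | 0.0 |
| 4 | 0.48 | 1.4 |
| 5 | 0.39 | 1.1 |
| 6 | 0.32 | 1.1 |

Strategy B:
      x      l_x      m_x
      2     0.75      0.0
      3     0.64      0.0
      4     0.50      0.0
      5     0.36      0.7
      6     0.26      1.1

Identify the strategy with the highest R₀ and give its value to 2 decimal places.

Strategy A: R₀ = 0.79×0.0 + 0.66×0.0 + 0.48×1.4 + 0.39×1.1 + 0.32×1.1 = 1.4530
Strategy B: R₀ = 0.75×0.0 + 0.64×0.0 + 0.50×0.0 + 0.36×0.7 + 0.26×1.1 = 0.5380
Highest R₀: strategy A with 1.4530.

1.45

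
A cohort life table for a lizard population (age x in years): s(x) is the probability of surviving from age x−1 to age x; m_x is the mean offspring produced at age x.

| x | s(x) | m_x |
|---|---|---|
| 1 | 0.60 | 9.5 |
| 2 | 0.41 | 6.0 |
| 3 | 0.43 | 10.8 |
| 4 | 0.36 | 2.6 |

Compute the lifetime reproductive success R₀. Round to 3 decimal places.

8.417

Survivorship from birth: l_x = s_1·s_2·…·s_x.
  l_1 = 0.60000
  l_2 = 0.24600
  l_3 = 0.10578
  l_4 = 0.03808
R₀ = Σ l_x m_x:
  age 1: 0.60000 × 9.5 = 5.7000
  age 2: 0.24600 × 6.0 = 1.4760
  age 3: 0.10578 × 10.8 = 1.1424
  age 4: 0.03808 × 2.6 = 0.0990
R₀ = 5.7000 + 1.4760 + 1.1424 + 0.0990 = 8.4174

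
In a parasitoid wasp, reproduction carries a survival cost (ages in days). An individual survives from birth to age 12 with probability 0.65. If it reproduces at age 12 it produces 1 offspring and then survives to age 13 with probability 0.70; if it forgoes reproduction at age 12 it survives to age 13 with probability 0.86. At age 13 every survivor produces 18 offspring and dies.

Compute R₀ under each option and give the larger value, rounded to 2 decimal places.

breed at age 12: R₀ = 0.65 × (1 + 0.70 × 18) = 0.65 × 13.6000 = 8.8400
delay to age 13: R₀ = 0.65 × (0.86 × 18) = 0.65 × 15.4800 = 10.0620
Higher: delay to age 13 (10.0620).

10.06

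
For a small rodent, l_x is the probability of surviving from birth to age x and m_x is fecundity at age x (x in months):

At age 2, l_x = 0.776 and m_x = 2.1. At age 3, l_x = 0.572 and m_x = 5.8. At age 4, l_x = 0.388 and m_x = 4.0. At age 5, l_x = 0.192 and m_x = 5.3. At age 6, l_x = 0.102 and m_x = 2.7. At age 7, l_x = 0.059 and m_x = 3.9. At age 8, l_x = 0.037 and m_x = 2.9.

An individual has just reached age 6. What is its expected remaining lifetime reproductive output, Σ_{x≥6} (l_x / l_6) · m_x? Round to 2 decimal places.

l_6 = 0.102. Conditional survival from age 6 to x is l_x / l_6.
  x=6: (0.102/0.102) × 2.7 = 2.7000
  x=7: (0.059/0.102) × 3.9 = 2.2559
  x=8: (0.037/0.102) × 2.9 = 1.0520
Sum = 2.7000 + 2.2559 + 1.0520 = 6.0078

6.01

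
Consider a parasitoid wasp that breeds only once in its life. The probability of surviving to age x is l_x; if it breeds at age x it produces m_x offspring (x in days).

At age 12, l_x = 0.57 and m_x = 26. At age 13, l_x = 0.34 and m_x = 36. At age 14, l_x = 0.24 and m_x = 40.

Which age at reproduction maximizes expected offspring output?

Expected offspring if breeding at age x = l_x × m_x:
  age 12: 0.57 × 26 = 14.820
  age 13: 0.34 × 36 = 12.240
  age 14: 0.24 × 40 = 9.600
Maximum at age 12 (14.820).

12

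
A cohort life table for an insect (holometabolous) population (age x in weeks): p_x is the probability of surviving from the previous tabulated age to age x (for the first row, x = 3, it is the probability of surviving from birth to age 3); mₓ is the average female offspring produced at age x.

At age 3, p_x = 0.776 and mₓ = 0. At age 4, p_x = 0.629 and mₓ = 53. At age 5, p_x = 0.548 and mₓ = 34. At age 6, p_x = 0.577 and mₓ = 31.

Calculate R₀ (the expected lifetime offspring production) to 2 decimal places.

Survivorship from birth: l_x = p_3·p_4·…·p_x.
  l_3 = 0.77600
  l_4 = 0.48810
  l_5 = 0.26748
  l_6 = 0.15434
R₀ = Σ l_x mₓ:
  age 3: 0.77600 × 0 = 0.0000
  age 4: 0.48810 × 53 = 25.8693
  age 5: 0.26748 × 34 = 9.0943
  age 6: 0.15434 × 31 = 4.7845
R₀ = 0.0000 + 25.8693 + 9.0943 + 4.7845 = 39.7482

39.75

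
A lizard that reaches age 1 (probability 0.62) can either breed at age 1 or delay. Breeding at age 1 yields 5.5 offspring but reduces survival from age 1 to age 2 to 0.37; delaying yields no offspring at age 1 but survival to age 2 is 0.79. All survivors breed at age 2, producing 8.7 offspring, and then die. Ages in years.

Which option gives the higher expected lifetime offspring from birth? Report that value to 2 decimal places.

5.41

breed at age 1: R₀ = 0.62 × (5.5 + 0.37 × 8.7) = 0.62 × 8.7190 = 5.4058
delay to age 2: R₀ = 0.62 × (0.79 × 8.7) = 0.62 × 6.8730 = 4.2613
Higher: breed at age 1 (5.4058).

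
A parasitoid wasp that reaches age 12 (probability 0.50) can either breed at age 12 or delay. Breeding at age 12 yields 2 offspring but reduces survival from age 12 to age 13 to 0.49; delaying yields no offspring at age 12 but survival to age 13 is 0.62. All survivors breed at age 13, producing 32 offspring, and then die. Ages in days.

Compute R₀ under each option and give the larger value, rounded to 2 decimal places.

breed at age 12: R₀ = 0.50 × (2 + 0.49 × 32) = 0.50 × 17.6800 = 8.8400
delay to age 13: R₀ = 0.50 × (0.62 × 32) = 0.50 × 19.8400 = 9.9200
Higher: delay to age 13 (9.9200).

9.92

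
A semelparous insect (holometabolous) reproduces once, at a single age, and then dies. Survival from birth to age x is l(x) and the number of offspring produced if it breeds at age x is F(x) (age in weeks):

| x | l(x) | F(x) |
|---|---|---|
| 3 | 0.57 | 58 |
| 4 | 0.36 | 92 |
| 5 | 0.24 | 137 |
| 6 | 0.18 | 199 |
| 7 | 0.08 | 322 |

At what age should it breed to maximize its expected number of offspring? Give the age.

6

Expected offspring if breeding at age x = l(x) × F(x):
  age 3: 0.57 × 58 = 33.060
  age 4: 0.36 × 92 = 33.120
  age 5: 0.24 × 137 = 32.880
  age 6: 0.18 × 199 = 35.820
  age 7: 0.08 × 322 = 25.760
Maximum at age 6 (35.820).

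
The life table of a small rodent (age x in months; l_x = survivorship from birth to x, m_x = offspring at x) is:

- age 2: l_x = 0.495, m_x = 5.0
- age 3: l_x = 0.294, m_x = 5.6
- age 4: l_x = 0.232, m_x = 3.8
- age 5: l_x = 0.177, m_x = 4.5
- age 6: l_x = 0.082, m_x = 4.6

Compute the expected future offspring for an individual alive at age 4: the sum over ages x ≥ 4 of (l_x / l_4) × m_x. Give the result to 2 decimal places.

l_4 = 0.232. Conditional survival from age 4 to x is l_x / l_4.
  x=4: (0.232/0.232) × 3.8 = 3.8000
  x=5: (0.177/0.232) × 4.5 = 3.4332
  x=6: (0.082/0.232) × 4.6 = 1.6259
Sum = 3.8000 + 3.4332 + 1.6259 = 8.8591

8.86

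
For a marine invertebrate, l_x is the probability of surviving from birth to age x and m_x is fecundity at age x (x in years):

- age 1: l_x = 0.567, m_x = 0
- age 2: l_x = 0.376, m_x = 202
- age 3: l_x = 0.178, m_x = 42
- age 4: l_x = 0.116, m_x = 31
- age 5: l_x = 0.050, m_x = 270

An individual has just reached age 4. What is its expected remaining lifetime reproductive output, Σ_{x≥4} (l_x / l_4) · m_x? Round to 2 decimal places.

l_4 = 0.116. Conditional survival from age 4 to x is l_x / l_4.
  x=4: (0.116/0.116) × 31 = 31.0000
  x=5: (0.050/0.116) × 270 = 116.3793
Sum = 31.0000 + 116.3793 = 147.3793

147.38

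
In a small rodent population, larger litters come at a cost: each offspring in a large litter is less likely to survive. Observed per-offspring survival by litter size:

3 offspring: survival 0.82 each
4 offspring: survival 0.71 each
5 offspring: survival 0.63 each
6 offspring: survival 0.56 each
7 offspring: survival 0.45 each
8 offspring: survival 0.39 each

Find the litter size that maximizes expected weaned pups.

Expected weaned pups = c × s(c):
  c=3: 3 × 0.82 = 2.460
  c=4: 4 × 0.71 = 2.840
  c=5: 5 × 0.63 = 3.150
  c=6: 6 × 0.56 = 3.360
  c=7: 7 × 0.45 = 3.150
  c=8: 8 × 0.39 = 3.120
Maximum at c = 6 (3.360 weaned pups).

6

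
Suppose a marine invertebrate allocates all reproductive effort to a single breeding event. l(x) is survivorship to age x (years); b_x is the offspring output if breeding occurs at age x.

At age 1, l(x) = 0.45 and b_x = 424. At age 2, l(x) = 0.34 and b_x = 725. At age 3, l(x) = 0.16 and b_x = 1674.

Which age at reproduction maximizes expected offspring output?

3

Expected offspring if breeding at age x = l(x) × b_x:
  age 1: 0.45 × 424 = 190.800
  age 2: 0.34 × 725 = 246.500
  age 3: 0.16 × 1674 = 267.840
Maximum at age 3 (267.840).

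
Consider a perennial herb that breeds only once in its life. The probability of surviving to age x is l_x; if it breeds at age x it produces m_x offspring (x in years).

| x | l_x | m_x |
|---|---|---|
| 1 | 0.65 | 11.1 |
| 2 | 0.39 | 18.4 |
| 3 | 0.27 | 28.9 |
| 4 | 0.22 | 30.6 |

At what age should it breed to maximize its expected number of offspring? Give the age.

Expected offspring if breeding at age x = l_x × m_x:
  age 1: 0.65 × 11.1 = 7.215
  age 2: 0.39 × 18.4 = 7.176
  age 3: 0.27 × 28.9 = 7.803
  age 4: 0.22 × 30.6 = 6.732
Maximum at age 3 (7.803).

3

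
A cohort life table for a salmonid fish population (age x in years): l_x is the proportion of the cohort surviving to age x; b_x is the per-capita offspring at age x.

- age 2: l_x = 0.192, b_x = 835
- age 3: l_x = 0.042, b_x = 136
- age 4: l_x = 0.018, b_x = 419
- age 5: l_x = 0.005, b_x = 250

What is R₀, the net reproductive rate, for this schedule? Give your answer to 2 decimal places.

174.82

R₀ = Σ l_x b_x:
  age 2: 0.192 × 835 = 160.3200
  age 3: 0.042 × 136 = 5.7120
  age 4: 0.018 × 419 = 7.5420
  age 5: 0.005 × 250 = 1.2500
R₀ = 160.3200 + 5.7120 + 7.5420 + 1.2500 = 174.8240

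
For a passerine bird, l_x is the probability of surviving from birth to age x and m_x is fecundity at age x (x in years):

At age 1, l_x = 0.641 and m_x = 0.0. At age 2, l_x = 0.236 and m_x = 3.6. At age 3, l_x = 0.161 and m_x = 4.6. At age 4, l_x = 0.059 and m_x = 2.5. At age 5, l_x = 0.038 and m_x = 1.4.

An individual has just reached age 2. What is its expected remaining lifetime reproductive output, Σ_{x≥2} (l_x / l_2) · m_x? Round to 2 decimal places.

l_2 = 0.236. Conditional survival from age 2 to x is l_x / l_2.
  x=2: (0.236/0.236) × 3.6 = 3.6000
  x=3: (0.161/0.236) × 4.6 = 3.1381
  x=4: (0.059/0.236) × 2.5 = 0.6250
  x=5: (0.038/0.236) × 1.4 = 0.2254
Sum = 3.6000 + 3.1381 + 0.6250 + 0.2254 = 7.5886

7.59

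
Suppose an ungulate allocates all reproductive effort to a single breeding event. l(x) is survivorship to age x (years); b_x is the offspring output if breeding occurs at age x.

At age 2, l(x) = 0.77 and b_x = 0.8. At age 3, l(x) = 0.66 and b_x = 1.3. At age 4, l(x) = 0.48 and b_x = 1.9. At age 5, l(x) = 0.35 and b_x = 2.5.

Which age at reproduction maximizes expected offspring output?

Expected offspring if breeding at age x = l(x) × b_x:
  age 2: 0.77 × 0.8 = 0.616
  age 3: 0.66 × 1.3 = 0.858
  age 4: 0.48 × 1.9 = 0.912
  age 5: 0.35 × 2.5 = 0.875
Maximum at age 4 (0.912).

4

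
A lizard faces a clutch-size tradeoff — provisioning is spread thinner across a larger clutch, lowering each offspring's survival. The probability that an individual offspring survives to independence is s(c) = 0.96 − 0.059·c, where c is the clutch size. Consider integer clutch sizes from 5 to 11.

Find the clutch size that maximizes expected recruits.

Expected recruits = c × s(c):
  c=5: 5 × 0.665 = 3.325
  c=6: 6 × 0.606 = 3.636
  c=7: 7 × 0.547 = 3.829
  c=8: 8 × 0.488 = 3.904
  c=9: 9 × 0.429 = 3.861
  c=10: 10 × 0.370 = 3.700
  c=11: 11 × 0.311 = 3.421
Maximum at c = 8 (3.904 recruits).

8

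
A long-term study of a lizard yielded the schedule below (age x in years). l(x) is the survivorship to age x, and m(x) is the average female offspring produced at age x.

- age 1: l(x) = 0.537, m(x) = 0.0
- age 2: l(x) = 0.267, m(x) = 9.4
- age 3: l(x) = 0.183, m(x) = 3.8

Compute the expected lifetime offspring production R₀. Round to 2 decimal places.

R₀ = Σ l(x) m(x):
  age 1: 0.537 × 0.0 = 0.0000
  age 2: 0.267 × 9.4 = 2.5098
  age 3: 0.183 × 3.8 = 0.6954
R₀ = 0.0000 + 2.5098 + 0.6954 = 3.2052

3.21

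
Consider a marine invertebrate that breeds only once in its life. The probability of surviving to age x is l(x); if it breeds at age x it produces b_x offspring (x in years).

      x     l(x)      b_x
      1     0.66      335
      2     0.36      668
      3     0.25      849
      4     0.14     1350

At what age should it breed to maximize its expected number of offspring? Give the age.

Expected offspring if breeding at age x = l(x) × b_x:
  age 1: 0.66 × 335 = 221.100
  age 2: 0.36 × 668 = 240.480
  age 3: 0.25 × 849 = 212.250
  age 4: 0.14 × 1350 = 189.000
Maximum at age 2 (240.480).

2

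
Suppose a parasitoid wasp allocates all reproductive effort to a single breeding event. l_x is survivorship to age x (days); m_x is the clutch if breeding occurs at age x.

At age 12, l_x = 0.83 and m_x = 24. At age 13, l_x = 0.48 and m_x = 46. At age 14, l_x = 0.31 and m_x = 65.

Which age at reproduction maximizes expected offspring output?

Expected offspring if breeding at age x = l_x × m_x:
  age 12: 0.83 × 24 = 19.920
  age 13: 0.48 × 46 = 22.080
  age 14: 0.31 × 65 = 20.150
Maximum at age 13 (22.080).

13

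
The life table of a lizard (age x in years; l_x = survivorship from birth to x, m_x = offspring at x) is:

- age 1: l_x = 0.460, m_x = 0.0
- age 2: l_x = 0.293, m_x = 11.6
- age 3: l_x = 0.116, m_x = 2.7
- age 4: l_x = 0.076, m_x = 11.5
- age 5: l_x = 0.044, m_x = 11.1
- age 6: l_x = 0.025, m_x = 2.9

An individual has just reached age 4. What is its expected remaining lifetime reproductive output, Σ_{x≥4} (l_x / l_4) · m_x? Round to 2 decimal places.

18.88

l_4 = 0.076. Conditional survival from age 4 to x is l_x / l_4.
  x=4: (0.076/0.076) × 11.5 = 11.5000
  x=5: (0.044/0.076) × 11.1 = 6.4263
  x=6: (0.025/0.076) × 2.9 = 0.9539
Sum = 11.5000 + 6.4263 + 0.9539 = 18.8803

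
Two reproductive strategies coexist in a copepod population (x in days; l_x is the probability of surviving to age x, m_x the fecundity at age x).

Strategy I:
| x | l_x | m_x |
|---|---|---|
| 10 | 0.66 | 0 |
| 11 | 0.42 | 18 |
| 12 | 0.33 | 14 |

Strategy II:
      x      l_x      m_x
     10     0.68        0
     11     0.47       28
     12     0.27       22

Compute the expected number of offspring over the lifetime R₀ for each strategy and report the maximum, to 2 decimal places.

Strategy I: R₀ = 0.66×0 + 0.42×18 + 0.33×14 = 12.1800
Strategy II: R₀ = 0.68×0 + 0.47×28 + 0.27×22 = 19.1000
Highest R₀: strategy II with 19.1000.

19.10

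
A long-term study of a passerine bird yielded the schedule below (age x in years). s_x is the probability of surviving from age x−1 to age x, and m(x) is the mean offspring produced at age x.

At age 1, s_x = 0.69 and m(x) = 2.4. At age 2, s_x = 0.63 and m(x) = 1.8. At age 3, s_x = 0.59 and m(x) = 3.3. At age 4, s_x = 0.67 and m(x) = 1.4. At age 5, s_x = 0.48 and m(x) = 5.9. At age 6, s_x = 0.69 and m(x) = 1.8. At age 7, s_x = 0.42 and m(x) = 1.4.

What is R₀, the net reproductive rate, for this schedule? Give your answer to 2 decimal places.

4.15

Survivorship from birth: l_x = s_1·s_2·…·s_x.
  l_1 = 0.69000
  l_2 = 0.43470
  l_3 = 0.25647
  l_4 = 0.17184
  l_5 = 0.08248
  l_6 = 0.05691
  l_7 = 0.02390
R₀ = Σ l_x m(x):
  age 1: 0.69000 × 2.4 = 1.6560
  age 2: 0.43470 × 1.8 = 0.7825
  age 3: 0.25647 × 3.3 = 0.8464
  age 4: 0.17184 × 1.4 = 0.2406
  age 5: 0.08248 × 5.9 = 0.4866
  age 6: 0.05691 × 1.8 = 0.1024
  age 7: 0.02390 × 1.4 = 0.0335
R₀ = 1.6560 + 0.7825 + 0.8464 + 0.2406 + 0.4866 + 0.1024 + 0.0335 = 4.1479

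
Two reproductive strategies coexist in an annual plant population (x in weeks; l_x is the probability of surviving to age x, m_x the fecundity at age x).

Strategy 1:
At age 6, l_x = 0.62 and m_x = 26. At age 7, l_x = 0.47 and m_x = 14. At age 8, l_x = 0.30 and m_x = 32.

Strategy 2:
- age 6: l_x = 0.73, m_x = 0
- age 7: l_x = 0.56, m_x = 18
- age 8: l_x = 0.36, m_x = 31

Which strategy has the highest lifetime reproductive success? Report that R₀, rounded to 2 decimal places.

Strategy 1: R₀ = 0.62×26 + 0.47×14 + 0.30×32 = 32.3000
Strategy 2: R₀ = 0.73×0 + 0.56×18 + 0.36×31 = 21.2400
Highest R₀: strategy 1 with 32.3000.

32.30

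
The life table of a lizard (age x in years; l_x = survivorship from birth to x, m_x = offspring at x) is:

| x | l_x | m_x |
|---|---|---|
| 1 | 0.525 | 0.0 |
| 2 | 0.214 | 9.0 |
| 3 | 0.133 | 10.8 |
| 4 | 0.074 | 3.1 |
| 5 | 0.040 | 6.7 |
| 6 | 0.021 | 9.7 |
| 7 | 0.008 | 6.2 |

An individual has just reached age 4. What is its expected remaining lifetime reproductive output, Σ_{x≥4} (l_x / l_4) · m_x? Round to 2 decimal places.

l_4 = 0.074. Conditional survival from age 4 to x is l_x / l_4.
  x=4: (0.074/0.074) × 3.1 = 3.1000
  x=5: (0.040/0.074) × 6.7 = 3.6216
  x=6: (0.021/0.074) × 9.7 = 2.7527
  x=7: (0.008/0.074) × 6.2 = 0.6703
Sum = 3.1000 + 3.6216 + 2.7527 + 0.6703 = 10.1446

10.14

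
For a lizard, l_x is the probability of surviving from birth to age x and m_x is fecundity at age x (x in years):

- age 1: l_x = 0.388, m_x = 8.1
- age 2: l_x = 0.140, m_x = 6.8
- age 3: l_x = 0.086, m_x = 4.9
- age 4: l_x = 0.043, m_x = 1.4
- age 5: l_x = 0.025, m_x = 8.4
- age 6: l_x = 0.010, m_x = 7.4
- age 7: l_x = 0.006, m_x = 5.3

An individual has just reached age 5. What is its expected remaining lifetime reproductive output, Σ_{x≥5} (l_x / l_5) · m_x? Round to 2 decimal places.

l_5 = 0.025. Conditional survival from age 5 to x is l_x / l_5.
  x=5: (0.025/0.025) × 8.4 = 8.4000
  x=6: (0.010/0.025) × 7.4 = 2.9600
  x=7: (0.006/0.025) × 5.3 = 1.2720
Sum = 8.4000 + 2.9600 + 1.2720 = 12.6320

12.63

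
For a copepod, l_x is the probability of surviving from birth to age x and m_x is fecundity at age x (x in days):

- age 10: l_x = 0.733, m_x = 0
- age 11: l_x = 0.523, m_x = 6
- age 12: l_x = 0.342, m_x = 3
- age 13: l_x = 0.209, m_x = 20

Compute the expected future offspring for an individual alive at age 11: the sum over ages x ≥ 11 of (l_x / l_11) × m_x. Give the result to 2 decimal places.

l_11 = 0.523. Conditional survival from age 11 to x is l_x / l_11.
  x=11: (0.523/0.523) × 6 = 6.0000
  x=12: (0.342/0.523) × 3 = 1.9618
  x=13: (0.209/0.523) × 20 = 7.9924
Sum = 6.0000 + 1.9618 + 7.9924 = 15.9541

15.95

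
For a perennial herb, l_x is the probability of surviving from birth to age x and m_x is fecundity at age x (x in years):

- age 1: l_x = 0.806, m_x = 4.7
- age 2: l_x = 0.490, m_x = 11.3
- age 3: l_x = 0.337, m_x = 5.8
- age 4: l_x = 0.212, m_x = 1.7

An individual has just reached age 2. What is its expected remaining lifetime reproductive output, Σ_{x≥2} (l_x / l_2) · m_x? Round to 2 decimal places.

l_2 = 0.490. Conditional survival from age 2 to x is l_x / l_2.
  x=2: (0.490/0.490) × 11.3 = 11.3000
  x=3: (0.337/0.490) × 5.8 = 3.9890
  x=4: (0.212/0.490) × 1.7 = 0.7355
Sum = 11.3000 + 3.9890 + 0.7355 = 16.0245

16.02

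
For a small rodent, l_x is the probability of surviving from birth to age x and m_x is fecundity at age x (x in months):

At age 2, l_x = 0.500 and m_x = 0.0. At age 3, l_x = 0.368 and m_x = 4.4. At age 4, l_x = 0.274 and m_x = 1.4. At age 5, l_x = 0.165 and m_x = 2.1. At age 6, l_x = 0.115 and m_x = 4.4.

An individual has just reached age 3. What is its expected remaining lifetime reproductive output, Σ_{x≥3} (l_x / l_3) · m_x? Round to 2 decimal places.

l_3 = 0.368. Conditional survival from age 3 to x is l_x / l_3.
  x=3: (0.368/0.368) × 4.4 = 4.4000
  x=4: (0.274/0.368) × 1.4 = 1.0424
  x=5: (0.165/0.368) × 2.1 = 0.9416
  x=6: (0.115/0.368) × 4.4 = 1.3750
Sum = 4.4000 + 1.0424 + 0.9416 + 1.3750 = 7.7590

7.76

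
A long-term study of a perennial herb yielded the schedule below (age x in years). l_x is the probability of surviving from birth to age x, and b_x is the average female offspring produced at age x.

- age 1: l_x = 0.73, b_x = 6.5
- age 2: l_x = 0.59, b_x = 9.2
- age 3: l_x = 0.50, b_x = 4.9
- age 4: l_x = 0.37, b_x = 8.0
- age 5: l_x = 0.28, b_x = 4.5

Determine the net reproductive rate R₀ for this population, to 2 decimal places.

16.84

R₀ = Σ l_x b_x:
  age 1: 0.73 × 6.5 = 4.7450
  age 2: 0.59 × 9.2 = 5.4280
  age 3: 0.50 × 4.9 = 2.4500
  age 4: 0.37 × 8.0 = 2.9600
  age 5: 0.28 × 4.5 = 1.2600
R₀ = 4.7450 + 5.4280 + 2.4500 + 2.9600 + 1.2600 = 16.8430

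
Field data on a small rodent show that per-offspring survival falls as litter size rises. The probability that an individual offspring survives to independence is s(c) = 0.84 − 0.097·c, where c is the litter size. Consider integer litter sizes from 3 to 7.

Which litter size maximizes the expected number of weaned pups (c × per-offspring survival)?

Expected weaned pups = c × s(c):
  c=3: 3 × 0.549 = 1.647
  c=4: 4 × 0.452 = 1.808
  c=5: 5 × 0.355 = 1.775
  c=6: 6 × 0.258 = 1.548
  c=7: 7 × 0.161 = 1.127
Maximum at c = 4 (1.808 weaned pups).

4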